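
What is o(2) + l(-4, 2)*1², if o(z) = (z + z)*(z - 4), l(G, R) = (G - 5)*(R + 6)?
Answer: -80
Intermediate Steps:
l(G, R) = (-5 + G)*(6 + R)
o(z) = 2*z*(-4 + z) (o(z) = (2*z)*(-4 + z) = 2*z*(-4 + z))
o(2) + l(-4, 2)*1² = 2*2*(-4 + 2) + (-30 - 5*2 + 6*(-4) - 4*2)*1² = 2*2*(-2) + (-30 - 10 - 24 - 8)*1 = -8 - 72*1 = -8 - 72 = -80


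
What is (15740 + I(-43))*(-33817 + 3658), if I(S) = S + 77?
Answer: -475728066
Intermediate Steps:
I(S) = 77 + S
(15740 + I(-43))*(-33817 + 3658) = (15740 + (77 - 43))*(-33817 + 3658) = (15740 + 34)*(-30159) = 15774*(-30159) = -475728066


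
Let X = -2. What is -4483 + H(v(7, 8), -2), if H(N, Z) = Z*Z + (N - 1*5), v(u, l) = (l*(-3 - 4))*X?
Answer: -4372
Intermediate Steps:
v(u, l) = 14*l (v(u, l) = (l*(-3 - 4))*(-2) = (l*(-7))*(-2) = -7*l*(-2) = 14*l)
H(N, Z) = -5 + N + Z**2 (H(N, Z) = Z**2 + (N - 5) = Z**2 + (-5 + N) = -5 + N + Z**2)
-4483 + H(v(7, 8), -2) = -4483 + (-5 + 14*8 + (-2)**2) = -4483 + (-5 + 112 + 4) = -4483 + 111 = -4372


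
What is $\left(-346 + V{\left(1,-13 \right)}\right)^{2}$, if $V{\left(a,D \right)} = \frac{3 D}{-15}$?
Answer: $\frac{2948089}{25} \approx 1.1792 \cdot 10^{5}$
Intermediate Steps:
$V{\left(a,D \right)} = - \frac{D}{5}$ ($V{\left(a,D \right)} = 3 D \left(- \frac{1}{15}\right) = - \frac{D}{5}$)
$\left(-346 + V{\left(1,-13 \right)}\right)^{2} = \left(-346 - - \frac{13}{5}\right)^{2} = \left(-346 + \frac{13}{5}\right)^{2} = \left(- \frac{1717}{5}\right)^{2} = \frac{2948089}{25}$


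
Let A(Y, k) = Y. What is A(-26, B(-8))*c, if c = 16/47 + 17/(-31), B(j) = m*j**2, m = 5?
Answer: 7878/1457 ≈ 5.4070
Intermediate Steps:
B(j) = 5*j**2
c = -303/1457 (c = 16*(1/47) + 17*(-1/31) = 16/47 - 17/31 = -303/1457 ≈ -0.20796)
A(-26, B(-8))*c = -26*(-303/1457) = 7878/1457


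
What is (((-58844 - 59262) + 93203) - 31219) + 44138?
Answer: -11984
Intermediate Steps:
(((-58844 - 59262) + 93203) - 31219) + 44138 = ((-118106 + 93203) - 31219) + 44138 = (-24903 - 31219) + 44138 = -56122 + 44138 = -11984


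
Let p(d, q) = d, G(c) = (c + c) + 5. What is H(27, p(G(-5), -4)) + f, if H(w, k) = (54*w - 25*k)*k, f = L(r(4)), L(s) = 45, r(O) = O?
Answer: -7870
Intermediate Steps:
G(c) = 5 + 2*c (G(c) = 2*c + 5 = 5 + 2*c)
f = 45
H(w, k) = k*(-25*k + 54*w) (H(w, k) = (-25*k + 54*w)*k = k*(-25*k + 54*w))
H(27, p(G(-5), -4)) + f = (5 + 2*(-5))*(-25*(5 + 2*(-5)) + 54*27) + 45 = (5 - 10)*(-25*(5 - 10) + 1458) + 45 = -5*(-25*(-5) + 1458) + 45 = -5*(125 + 1458) + 45 = -5*1583 + 45 = -7915 + 45 = -7870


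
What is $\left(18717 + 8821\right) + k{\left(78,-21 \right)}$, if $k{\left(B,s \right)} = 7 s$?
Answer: $27391$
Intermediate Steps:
$\left(18717 + 8821\right) + k{\left(78,-21 \right)} = \left(18717 + 8821\right) + 7 \left(-21\right) = 27538 - 147 = 27391$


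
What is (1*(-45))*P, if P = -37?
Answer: 1665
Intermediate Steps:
(1*(-45))*P = (1*(-45))*(-37) = -45*(-37) = 1665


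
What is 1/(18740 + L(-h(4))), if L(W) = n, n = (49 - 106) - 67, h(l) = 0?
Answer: 1/18616 ≈ 5.3717e-5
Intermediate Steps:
n = -124 (n = -57 - 67 = -124)
L(W) = -124
1/(18740 + L(-h(4))) = 1/(18740 - 124) = 1/18616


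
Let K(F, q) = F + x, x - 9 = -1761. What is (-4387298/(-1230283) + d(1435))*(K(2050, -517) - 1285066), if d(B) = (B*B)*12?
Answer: -39058435623510857664/1230283 ≈ -3.1748e+13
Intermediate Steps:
x = -1752 (x = 9 - 1761 = -1752)
d(B) = 12*B² (d(B) = B²*12 = 12*B²)
K(F, q) = -1752 + F (K(F, q) = F - 1752 = -1752 + F)
(-4387298/(-1230283) + d(1435))*(K(2050, -517) - 1285066) = (-4387298/(-1230283) + 12*1435²)*((-1752 + 2050) - 1285066) = (-4387298*(-1/1230283) + 12*2059225)*(298 - 1285066) = (4387298/1230283 + 24710700)*(-1284768) = (30401158515398/1230283)*(-1284768) = -39058435623510857664/1230283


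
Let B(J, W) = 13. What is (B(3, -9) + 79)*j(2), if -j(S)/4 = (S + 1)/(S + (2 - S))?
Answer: -552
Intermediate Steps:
j(S) = -2 - 2*S (j(S) = -4*(S + 1)/(S + (2 - S)) = -4*(1 + S)/2 = -4*(½ + S/2) = -2 - 2*S)
(B(3, -9) + 79)*j(2) = (13 + 79)*(-2 - 2*2) = 92*(-2 - 4) = 92*(-6) = -552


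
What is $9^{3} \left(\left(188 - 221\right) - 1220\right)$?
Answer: $-913437$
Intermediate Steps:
$9^{3} \left(\left(188 - 221\right) - 1220\right) = 729 \left(-33 - 1220\right) = 729 \left(-1253\right) = -913437$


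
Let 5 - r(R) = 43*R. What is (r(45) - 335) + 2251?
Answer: -14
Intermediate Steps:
r(R) = 5 - 43*R
(r(45) - 335) + 2251 = ((5 - 43*45) - 335) + 2251 = ((5 - 1935) - 335) + 2251 = (-1930 - 335) + 2251 = -2265 + 2251 = -14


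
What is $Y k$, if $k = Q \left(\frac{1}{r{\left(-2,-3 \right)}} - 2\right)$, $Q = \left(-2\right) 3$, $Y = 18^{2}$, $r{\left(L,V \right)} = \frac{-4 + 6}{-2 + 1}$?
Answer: $4860$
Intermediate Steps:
$r{\left(L,V \right)} = -2$ ($r{\left(L,V \right)} = \frac{2}{-1} = 2 \left(-1\right) = -2$)
$Y = 324$
$Q = -6$
$k = 15$ ($k = - 6 \left(\frac{1}{-2} - 2\right) = - 6 \left(- \frac{1}{2} - 2\right) = \left(-6\right) \left(- \frac{5}{2}\right) = 15$)
$Y k = 324 \cdot 15 = 4860$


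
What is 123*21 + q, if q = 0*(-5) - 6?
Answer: 2577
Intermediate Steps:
q = -6 (q = 0 - 6 = -6)
123*21 + q = 123*21 - 6 = 2583 - 6 = 2577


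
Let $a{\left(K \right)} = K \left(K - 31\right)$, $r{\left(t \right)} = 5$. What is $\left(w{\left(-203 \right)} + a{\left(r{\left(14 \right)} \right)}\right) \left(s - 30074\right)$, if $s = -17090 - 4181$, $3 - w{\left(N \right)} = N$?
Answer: $-3902220$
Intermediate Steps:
$w{\left(N \right)} = 3 - N$
$s = -21271$
$a{\left(K \right)} = K \left(-31 + K\right)$
$\left(w{\left(-203 \right)} + a{\left(r{\left(14 \right)} \right)}\right) \left(s - 30074\right) = \left(\left(3 - -203\right) + 5 \left(-31 + 5\right)\right) \left(-21271 - 30074\right) = \left(\left(3 + 203\right) + 5 \left(-26\right)\right) \left(-51345\right) = \left(206 - 130\right) \left(-51345\right) = 76 \left(-51345\right) = -3902220$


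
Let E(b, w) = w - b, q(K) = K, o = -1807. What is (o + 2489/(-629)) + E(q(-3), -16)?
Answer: -1147269/629 ≈ -1824.0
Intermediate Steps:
(o + 2489/(-629)) + E(q(-3), -16) = (-1807 + 2489/(-629)) + (-16 - 1*(-3)) = (-1807 + 2489*(-1/629)) + (-16 + 3) = (-1807 - 2489/629) - 13 = -1139092/629 - 13 = -1147269/629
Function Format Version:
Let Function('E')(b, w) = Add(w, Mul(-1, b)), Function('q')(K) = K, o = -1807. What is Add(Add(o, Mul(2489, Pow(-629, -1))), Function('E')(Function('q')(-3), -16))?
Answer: Rational(-1147269, 629) ≈ -1824.0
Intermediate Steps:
Add(Add(o, Mul(2489, Pow(-629, -1))), Function('E')(Function('q')(-3), -16)) = Add(Add(-1807, Mul(2489, Pow(-629, -1))), Add(-16, Mul(-1, -3))) = Add(Add(-1807, Mul(2489, Rational(-1, 629))), Add(-16, 3)) = Add(Add(-1807, Rational(-2489, 629)), -13) = Add(Rational(-1139092, 629), -13) = Rational(-1147269, 629)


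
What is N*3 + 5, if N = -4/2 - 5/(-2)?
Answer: 13/2 ≈ 6.5000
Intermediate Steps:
N = 1/2 (N = -4*1/2 - 5*(-1/2) = -2 + 5/2 = 1/2 ≈ 0.50000)
N*3 + 5 = (1/2)*3 + 5 = 3/2 + 5 = 13/2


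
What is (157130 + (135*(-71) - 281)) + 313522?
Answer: 460786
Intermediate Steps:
(157130 + (135*(-71) - 281)) + 313522 = (157130 + (-9585 - 281)) + 313522 = (157130 - 9866) + 313522 = 147264 + 313522 = 460786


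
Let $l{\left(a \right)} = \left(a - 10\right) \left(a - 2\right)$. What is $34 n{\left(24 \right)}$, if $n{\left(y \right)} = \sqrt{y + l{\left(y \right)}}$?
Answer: $68 \sqrt{83} \approx 619.51$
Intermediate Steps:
$l{\left(a \right)} = \left(-10 + a\right) \left(-2 + a\right)$ ($l{\left(a \right)} = \left(a - 10\right) \left(-2 + a\right) = \left(-10 + a\right) \left(-2 + a\right)$)
$n{\left(y \right)} = \sqrt{20 + y^{2} - 11 y}$ ($n{\left(y \right)} = \sqrt{y + \left(20 + y^{2} - 12 y\right)} = \sqrt{20 + y^{2} - 11 y}$)
$34 n{\left(24 \right)} = 34 \sqrt{20 + 24^{2} - 264} = 34 \sqrt{20 + 576 - 264} = 34 \sqrt{332} = 34 \cdot 2 \sqrt{83} = 68 \sqrt{83}$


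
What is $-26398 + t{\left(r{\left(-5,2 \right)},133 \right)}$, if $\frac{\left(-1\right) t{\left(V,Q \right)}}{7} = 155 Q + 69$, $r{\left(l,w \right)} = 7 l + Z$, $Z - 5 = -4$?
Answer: $-171186$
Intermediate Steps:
$Z = 1$ ($Z = 5 - 4 = 1$)
$r{\left(l,w \right)} = 1 + 7 l$ ($r{\left(l,w \right)} = 7 l + 1 = 1 + 7 l$)
$t{\left(V,Q \right)} = -483 - 1085 Q$ ($t{\left(V,Q \right)} = - 7 \left(155 Q + 69\right) = - 7 \left(69 + 155 Q\right) = -483 - 1085 Q$)
$-26398 + t{\left(r{\left(-5,2 \right)},133 \right)} = -26398 - 144788 = -171186$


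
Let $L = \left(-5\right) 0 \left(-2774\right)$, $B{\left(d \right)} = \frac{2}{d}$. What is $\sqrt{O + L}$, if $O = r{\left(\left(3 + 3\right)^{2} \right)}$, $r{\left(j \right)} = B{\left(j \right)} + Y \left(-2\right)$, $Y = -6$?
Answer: $\frac{\sqrt{434}}{6} \approx 3.4721$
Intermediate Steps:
$r{\left(j \right)} = 12 + \frac{2}{j}$ ($r{\left(j \right)} = \frac{2}{j} - -12 = \frac{2}{j} + 12 = 12 + \frac{2}{j}$)
$L = 0$ ($L = 0 \left(-2774\right) = 0$)
$O = \frac{217}{18}$ ($O = 12 + \frac{2}{\left(3 + 3\right)^{2}} = 12 + \frac{2}{6^{2}} = 12 + \frac{2}{36} = 12 + 2 \cdot \frac{1}{36} = 12 + \frac{1}{18} = \frac{217}{18} \approx 12.056$)
$\sqrt{O + L} = \sqrt{\frac{217}{18} + 0} = \sqrt{\frac{217}{18}} = \frac{\sqrt{434}}{6}$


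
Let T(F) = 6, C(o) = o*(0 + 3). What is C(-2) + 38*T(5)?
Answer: 222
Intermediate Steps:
C(o) = 3*o (C(o) = o*3 = 3*o)
C(-2) + 38*T(5) = 3*(-2) + 38*6 = -6 + 228 = 222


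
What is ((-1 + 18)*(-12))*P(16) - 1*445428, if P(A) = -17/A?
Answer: -1780845/4 ≈ -4.4521e+5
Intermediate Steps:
((-1 + 18)*(-12))*P(16) - 1*445428 = ((-1 + 18)*(-12))*(-17/16) - 1*445428 = (17*(-12))*(-17*1/16) - 445428 = -204*(-17/16) - 445428 = 867/4 - 445428 = -1780845/4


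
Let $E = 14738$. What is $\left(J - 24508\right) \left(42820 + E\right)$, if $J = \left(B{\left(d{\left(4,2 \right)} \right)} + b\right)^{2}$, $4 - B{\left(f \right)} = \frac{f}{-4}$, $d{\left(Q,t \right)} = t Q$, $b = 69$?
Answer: $-1086867714$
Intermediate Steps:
$d{\left(Q,t \right)} = Q t$
$B{\left(f \right)} = 4 + \frac{f}{4}$ ($B{\left(f \right)} = 4 - \frac{f}{-4} = 4 - f \left(- \frac{1}{4}\right) = 4 - - \frac{f}{4} = 4 + \frac{f}{4}$)
$J = 5625$ ($J = \left(\left(4 + \frac{4 \cdot 2}{4}\right) + 69\right)^{2} = \left(\left(4 + \frac{1}{4} \cdot 8\right) + 69\right)^{2} = \left(\left(4 + 2\right) + 69\right)^{2} = \left(6 + 69\right)^{2} = 75^{2} = 5625$)
$\left(J - 24508\right) \left(42820 + E\right) = \left(5625 - 24508\right) \left(42820 + 14738\right) = \left(-18883\right) 57558 = -1086867714$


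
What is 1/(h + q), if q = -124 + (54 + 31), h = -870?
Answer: -1/909 ≈ -0.0011001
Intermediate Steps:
q = -39 (q = -124 + 85 = -39)
1/(h + q) = 1/(-870 - 39) = 1/(-909) = -1/909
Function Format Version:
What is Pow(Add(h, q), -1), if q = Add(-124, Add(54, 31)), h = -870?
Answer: Rational(-1, 909) ≈ -0.0011001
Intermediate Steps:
q = -39 (q = Add(-124, 85) = -39)
Pow(Add(h, q), -1) = Pow(Add(-870, -39), -1) = Pow(-909, -1) = Rational(-1, 909)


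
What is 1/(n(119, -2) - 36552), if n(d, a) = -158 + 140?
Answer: -1/36570 ≈ -2.7345e-5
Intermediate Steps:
n(d, a) = -18
1/(n(119, -2) - 36552) = 1/(-18 - 36552) = 1/(-36570) = -1/36570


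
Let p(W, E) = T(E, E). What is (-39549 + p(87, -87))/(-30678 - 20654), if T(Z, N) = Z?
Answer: 9909/12833 ≈ 0.77215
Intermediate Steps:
p(W, E) = E
(-39549 + p(87, -87))/(-30678 - 20654) = (-39549 - 87)/(-30678 - 20654) = -39636/(-51332) = -39636*(-1/51332) = 9909/12833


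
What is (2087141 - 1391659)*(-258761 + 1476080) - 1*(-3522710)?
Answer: 846626975468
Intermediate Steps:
(2087141 - 1391659)*(-258761 + 1476080) - 1*(-3522710) = 695482*1217319 + 3522710 = 846623452758 + 3522710 = 846626975468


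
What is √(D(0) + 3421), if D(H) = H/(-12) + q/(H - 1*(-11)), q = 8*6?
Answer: √414469/11 ≈ 58.527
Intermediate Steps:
q = 48
D(H) = 48/(11 + H) - H/12 (D(H) = H/(-12) + 48/(H - 1*(-11)) = H*(-1/12) + 48/(H + 11) = -H/12 + 48/(11 + H) = 48/(11 + H) - H/12)
√(D(0) + 3421) = √((576 - 1*0² - 11*0)/(12*(11 + 0)) + 3421) = √((1/12)*(576 - 1*0 + 0)/11 + 3421) = √((1/12)*(1/11)*(576 + 0 + 0) + 3421) = √((1/12)*(1/11)*576 + 3421) = √(48/11 + 3421) = √(37679/11) = √414469/11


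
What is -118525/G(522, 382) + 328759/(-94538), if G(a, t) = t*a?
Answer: -38380488043/9425627676 ≈ -4.0719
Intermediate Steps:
G(a, t) = a*t
-118525/G(522, 382) + 328759/(-94538) = -118525/(522*382) + 328759/(-94538) = -118525/199404 + 328759*(-1/94538) = -118525*1/199404 - 328759/94538 = -118525/199404 - 328759/94538 = -38380488043/9425627676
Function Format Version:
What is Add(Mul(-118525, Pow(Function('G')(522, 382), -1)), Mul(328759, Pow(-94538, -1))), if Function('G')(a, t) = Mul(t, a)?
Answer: Rational(-38380488043, 9425627676) ≈ -4.0719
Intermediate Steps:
Function('G')(a, t) = Mul(a, t)
Add(Mul(-118525, Pow(Function('G')(522, 382), -1)), Mul(328759, Pow(-94538, -1))) = Add(Mul(-118525, Pow(Mul(522, 382), -1)), Mul(328759, Pow(-94538, -1))) = Add(Mul(-118525, Pow(199404, -1)), Mul(328759, Rational(-1, 94538))) = Add(Mul(-118525, Rational(1, 199404)), Rational(-328759, 94538)) = Add(Rational(-118525, 199404), Rational(-328759, 94538)) = Rational(-38380488043, 9425627676)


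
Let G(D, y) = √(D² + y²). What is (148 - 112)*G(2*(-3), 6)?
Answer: 216*√2 ≈ 305.47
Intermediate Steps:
(148 - 112)*G(2*(-3), 6) = (148 - 112)*√((2*(-3))² + 6²) = 36*√((-6)² + 36) = 36*√(36 + 36) = 36*√72 = 36*(6*√2) = 216*√2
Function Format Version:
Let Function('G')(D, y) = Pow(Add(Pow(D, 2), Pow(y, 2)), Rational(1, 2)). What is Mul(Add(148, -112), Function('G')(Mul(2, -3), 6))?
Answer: Mul(216, Pow(2, Rational(1, 2))) ≈ 305.47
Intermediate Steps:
Mul(Add(148, -112), Function('G')(Mul(2, -3), 6)) = Mul(Add(148, -112), Pow(Add(Pow(Mul(2, -3), 2), Pow(6, 2)), Rational(1, 2))) = Mul(36, Pow(Add(Pow(-6, 2), 36), Rational(1, 2))) = Mul(36, Pow(Add(36, 36), Rational(1, 2))) = Mul(36, Pow(72, Rational(1, 2))) = Mul(36, Mul(6, Pow(2, Rational(1, 2)))) = Mul(216, Pow(2, Rational(1, 2)))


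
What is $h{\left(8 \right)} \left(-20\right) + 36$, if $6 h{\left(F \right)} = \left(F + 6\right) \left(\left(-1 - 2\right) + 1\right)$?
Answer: $\frac{388}{3} \approx 129.33$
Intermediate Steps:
$h{\left(F \right)} = -2 - \frac{F}{3}$ ($h{\left(F \right)} = \frac{\left(F + 6\right) \left(\left(-1 - 2\right) + 1\right)}{6} = \frac{\left(6 + F\right) \left(\left(-1 - 2\right) + 1\right)}{6} = \frac{\left(6 + F\right) \left(-3 + 1\right)}{6} = \frac{\left(6 + F\right) \left(-2\right)}{6} = \frac{-12 - 2 F}{6} = -2 - \frac{F}{3}$)
$h{\left(8 \right)} \left(-20\right) + 36 = \left(-2 - \frac{8}{3}\right) \left(-20\right) + 36 = \left(- \frac{14}{3}\right) \left(-20\right) + 36 = \frac{280}{3} + 36 = \frac{388}{3}$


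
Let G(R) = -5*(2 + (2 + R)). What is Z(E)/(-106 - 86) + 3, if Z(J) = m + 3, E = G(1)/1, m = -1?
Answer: 287/96 ≈ 2.9896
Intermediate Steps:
G(R) = -20 - 5*R (G(R) = -5*(4 + R) = -20 - 5*R)
E = -25 (E = (-20 - 5*1)/1 = (-20 - 5)*1 = -25*1 = -25)
Z(J) = 2 (Z(J) = -1 + 3 = 2)
Z(E)/(-106 - 86) + 3 = 2/(-106 - 86) + 3 = 2/(-192) + 3 = 2*(-1/192) + 3 = -1/96 + 3 = 287/96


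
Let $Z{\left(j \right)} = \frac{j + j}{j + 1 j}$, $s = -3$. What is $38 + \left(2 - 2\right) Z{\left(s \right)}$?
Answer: $38$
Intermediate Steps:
$Z{\left(j \right)} = 1$ ($Z{\left(j \right)} = \frac{2 j}{j + j} = \frac{2 j}{2 j} = 2 j \frac{1}{2 j} = 1$)
$38 + \left(2 - 2\right) Z{\left(s \right)} = 38 + \left(2 - 2\right) 1 = 38 + 0 \cdot 1 = 38 + 0 = 38$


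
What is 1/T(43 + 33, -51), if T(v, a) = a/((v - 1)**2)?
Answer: -1875/17 ≈ -110.29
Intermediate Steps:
T(v, a) = a/(-1 + v)**2 (T(v, a) = a/((-1 + v)**2) = a/(-1 + v)**2)
1/T(43 + 33, -51) = 1/(-51/(-1 + (43 + 33))**2) = 1/(-51/(-1 + 76)**2) = 1/(-51/75**2) = 1/(-51*1/5625) = 1/(-17/1875) = -1875/17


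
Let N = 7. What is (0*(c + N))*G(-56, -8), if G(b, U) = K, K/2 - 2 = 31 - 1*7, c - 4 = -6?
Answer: 0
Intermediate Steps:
c = -2 (c = 4 - 6 = -2)
K = 52 (K = 4 + 2*(31 - 1*7) = 4 + 2*(31 - 7) = 4 + 2*24 = 4 + 48 = 52)
G(b, U) = 52
(0*(c + N))*G(-56, -8) = (0*(-2 + 7))*52 = (0*5)*52 = 0*52 = 0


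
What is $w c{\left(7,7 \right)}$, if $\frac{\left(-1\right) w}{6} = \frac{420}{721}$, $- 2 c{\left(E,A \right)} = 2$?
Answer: $\frac{360}{103} \approx 3.4951$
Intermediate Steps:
$c{\left(E,A \right)} = -1$ ($c{\left(E,A \right)} = \left(- \frac{1}{2}\right) 2 = -1$)
$w = - \frac{360}{103}$ ($w = - 6 \cdot \frac{420}{721} = - 6 \cdot 420 \cdot \frac{1}{721} = \left(-6\right) \frac{60}{103} = - \frac{360}{103} \approx -3.4951$)
$w c{\left(7,7 \right)} = \left(- \frac{360}{103}\right) \left(-1\right) = \frac{360}{103}$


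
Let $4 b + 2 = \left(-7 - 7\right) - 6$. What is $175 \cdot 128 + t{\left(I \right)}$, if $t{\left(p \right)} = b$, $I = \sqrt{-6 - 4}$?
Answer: $\frac{44789}{2} \approx 22395.0$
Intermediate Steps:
$I = i \sqrt{10}$ ($I = \sqrt{-10} = i \sqrt{10} \approx 3.1623 i$)
$b = - \frac{11}{2}$ ($b = - \frac{1}{2} + \frac{\left(-7 - 7\right) - 6}{4} = - \frac{1}{2} + \frac{-14 - 6}{4} = - \frac{1}{2} + \frac{1}{4} \left(-20\right) = - \frac{1}{2} - 5 = - \frac{11}{2} \approx -5.5$)
$t{\left(p \right)} = - \frac{11}{2}$
$175 \cdot 128 + t{\left(I \right)} = 175 \cdot 128 - \frac{11}{2} = 22400 - \frac{11}{2} = \frac{44789}{2}$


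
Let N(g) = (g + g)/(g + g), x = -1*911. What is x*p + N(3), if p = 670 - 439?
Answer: -210440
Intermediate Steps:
x = -911
N(g) = 1 (N(g) = (2*g)/((2*g)) = (2*g)*(1/(2*g)) = 1)
p = 231
x*p + N(3) = -911*231 + 1 = -210441 + 1 = -210440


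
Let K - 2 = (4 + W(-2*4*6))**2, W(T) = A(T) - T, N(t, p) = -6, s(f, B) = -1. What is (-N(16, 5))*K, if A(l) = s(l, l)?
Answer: 15618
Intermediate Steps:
A(l) = -1
W(T) = -1 - T
K = 2603 (K = 2 + (4 + (-1 - (-2*4)*6))**2 = 2 + (4 + (-1 - (-8)*6))**2 = 2 + (4 + (-1 - 1*(-48)))**2 = 2 + (4 + (-1 + 48))**2 = 2 + (4 + 47)**2 = 2 + 51**2 = 2 + 2601 = 2603)
(-N(16, 5))*K = -1*(-6)*2603 = 6*2603 = 15618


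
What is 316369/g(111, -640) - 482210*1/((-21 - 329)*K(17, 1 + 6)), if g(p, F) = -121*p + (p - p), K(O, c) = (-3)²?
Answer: 182666672/1410255 ≈ 129.53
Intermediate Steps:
K(O, c) = 9
g(p, F) = -121*p (g(p, F) = -121*p + 0 = -121*p)
316369/g(111, -640) - 482210*1/((-21 - 329)*K(17, 1 + 6)) = 316369/((-121*111)) - 482210*1/(9*(-21 - 329)) = 316369/(-13431) - 482210/(9*(-350)) = 316369*(-1/13431) - 482210/(-3150) = -316369/13431 - 482210*(-1/3150) = -316369/13431 + 48221/315 = 182666672/1410255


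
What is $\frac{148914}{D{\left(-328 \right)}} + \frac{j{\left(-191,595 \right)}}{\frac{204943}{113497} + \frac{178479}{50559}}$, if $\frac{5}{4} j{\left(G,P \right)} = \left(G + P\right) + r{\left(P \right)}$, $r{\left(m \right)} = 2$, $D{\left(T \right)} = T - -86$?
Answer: $- \frac{427967785066592}{771842468375} \approx -554.48$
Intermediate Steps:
$D{\left(T \right)} = 86 + T$ ($D{\left(T \right)} = T + 86 = 86 + T$)
$j{\left(G,P \right)} = \frac{8}{5} + \frac{4 G}{5} + \frac{4 P}{5}$ ($j{\left(G,P \right)} = \frac{4 \left(\left(G + P\right) + 2\right)}{5} = \frac{4 \left(2 + G + P\right)}{5} = \frac{8}{5} + \frac{4 G}{5} + \frac{4 P}{5}$)
$\frac{148914}{D{\left(-328 \right)}} + \frac{j{\left(-191,595 \right)}}{\frac{204943}{113497} + \frac{178479}{50559}} = \frac{148914}{86 - 328} + \frac{\frac{8}{5} + \frac{4}{5} \left(-191\right) + \frac{4}{5} \cdot 595}{\frac{204943}{113497} + \frac{178479}{50559}} = \frac{148914}{-242} + \frac{\frac{8}{5} - \frac{764}{5} + 476}{204943 \cdot \frac{1}{113497} + 178479 \cdot \frac{1}{50559}} = 148914 \left(- \frac{1}{242}\right) + \frac{1624}{5 \left(\frac{204943}{113497} + \frac{59493}{16853}\right)} = - \frac{74457}{121} + \frac{1624}{5 \cdot \frac{10206181400}{1912764941}} = - \frac{74457}{121} + \frac{1624}{5} \cdot \frac{1912764941}{10206181400} = - \frac{74457}{121} + \frac{388291283023}{6378863375} = - \frac{427967785066592}{771842468375}$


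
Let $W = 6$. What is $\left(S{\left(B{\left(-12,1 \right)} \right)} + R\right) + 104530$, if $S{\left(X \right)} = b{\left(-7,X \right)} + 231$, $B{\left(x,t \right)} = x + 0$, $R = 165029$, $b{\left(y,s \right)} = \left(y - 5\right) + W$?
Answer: $269784$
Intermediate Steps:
$b{\left(y,s \right)} = 1 + y$ ($b{\left(y,s \right)} = \left(y - 5\right) + 6 = \left(-5 + y\right) + 6 = 1 + y$)
$B{\left(x,t \right)} = x$
$S{\left(X \right)} = 225$ ($S{\left(X \right)} = \left(1 - 7\right) + 231 = -6 + 231 = 225$)
$\left(S{\left(B{\left(-12,1 \right)} \right)} + R\right) + 104530 = \left(225 + 165029\right) + 104530 = 165254 + 104530 = 269784$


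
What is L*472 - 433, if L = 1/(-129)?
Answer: -56329/129 ≈ -436.66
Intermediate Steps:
L = -1/129 ≈ -0.0077519
L*472 - 433 = -1/129*472 - 433 = -472/129 - 433 = -56329/129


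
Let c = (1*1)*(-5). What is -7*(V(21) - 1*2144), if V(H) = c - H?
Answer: 15190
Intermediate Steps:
c = -5 (c = 1*(-5) = -5)
V(H) = -5 - H
-7*(V(21) - 1*2144) = -7*((-5 - 1*21) - 1*2144) = -7*((-5 - 21) - 2144) = -7*(-26 - 2144) = -7*(-2170) = 15190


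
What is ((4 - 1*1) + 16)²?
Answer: 361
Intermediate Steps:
((4 - 1*1) + 16)² = ((4 - 1) + 16)² = (3 + 16)² = 19² = 361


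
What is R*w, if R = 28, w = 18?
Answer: 504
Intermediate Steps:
R*w = 28*18 = 504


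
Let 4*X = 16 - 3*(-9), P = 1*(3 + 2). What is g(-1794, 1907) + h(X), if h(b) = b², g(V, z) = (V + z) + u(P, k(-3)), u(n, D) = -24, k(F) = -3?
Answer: 3273/16 ≈ 204.56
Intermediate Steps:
P = 5 (P = 1*5 = 5)
X = 43/4 (X = (16 - 3*(-9))/4 = (16 + 27)/4 = (¼)*43 = 43/4 ≈ 10.750)
g(V, z) = -24 + V + z (g(V, z) = (V + z) - 24 = -24 + V + z)
g(-1794, 1907) + h(X) = (-24 - 1794 + 1907) + (43/4)² = 89 + 1849/16 = 3273/16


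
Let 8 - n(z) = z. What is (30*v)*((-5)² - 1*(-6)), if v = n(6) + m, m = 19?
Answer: 19530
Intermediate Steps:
n(z) = 8 - z
v = 21 (v = (8 - 1*6) + 19 = (8 - 6) + 19 = 2 + 19 = 21)
(30*v)*((-5)² - 1*(-6)) = (30*21)*((-5)² - 1*(-6)) = 630*(25 + 6) = 630*31 = 19530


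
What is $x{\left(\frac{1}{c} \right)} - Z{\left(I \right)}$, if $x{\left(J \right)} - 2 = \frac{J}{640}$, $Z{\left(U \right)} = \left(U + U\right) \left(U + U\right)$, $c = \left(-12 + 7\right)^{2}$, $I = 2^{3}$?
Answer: $- \frac{4063999}{16000} \approx -254.0$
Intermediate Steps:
$I = 8$
$c = 25$ ($c = \left(-5\right)^{2} = 25$)
$Z{\left(U \right)} = 4 U^{2}$ ($Z{\left(U \right)} = 2 U 2 U = 4 U^{2}$)
$x{\left(J \right)} = 2 + \frac{J}{640}$
$x{\left(\frac{1}{c} \right)} - Z{\left(I \right)} = \left(2 + \frac{1}{640 \cdot 25}\right) - 4 \cdot 8^{2} = \left(2 + \frac{1}{640} \cdot \frac{1}{25}\right) - 4 \cdot 64 = \left(2 + \frac{1}{16000}\right) - 256 = \frac{32001}{16000} - 256 = - \frac{4063999}{16000}$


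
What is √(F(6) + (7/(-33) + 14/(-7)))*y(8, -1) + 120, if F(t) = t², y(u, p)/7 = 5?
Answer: 120 + 35*√36795/33 ≈ 323.45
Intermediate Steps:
y(u, p) = 35 (y(u, p) = 7*5 = 35)
√(F(6) + (7/(-33) + 14/(-7)))*y(8, -1) + 120 = √(6² + (7/(-33) + 14/(-7)))*35 + 120 = √(36 + (7*(-1/33) + 14*(-⅐)))*35 + 120 = √(36 + (-7/33 - 2))*35 + 120 = √(36 - 73/33)*35 + 120 = √(1115/33)*35 + 120 = (√36795/33)*35 + 120 = 35*√36795/33 + 120 = 120 + 35*√36795/33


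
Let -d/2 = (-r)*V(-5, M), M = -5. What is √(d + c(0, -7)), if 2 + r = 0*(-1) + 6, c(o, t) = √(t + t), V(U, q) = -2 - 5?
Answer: √(-56 + I*√14) ≈ 0.24986 + 7.4875*I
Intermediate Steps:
V(U, q) = -7
c(o, t) = √2*√t (c(o, t) = √(2*t) = √2*√t)
r = 4 (r = -2 + (0*(-1) + 6) = -2 + (0 + 6) = -2 + 6 = 4)
d = -56 (d = -2*(-1*4)*(-7) = -(-8)*(-7) = -2*28 = -56)
√(d + c(0, -7)) = √(-56 + √2*√(-7)) = √(-56 + √2*(I*√7)) = √(-56 + I*√14)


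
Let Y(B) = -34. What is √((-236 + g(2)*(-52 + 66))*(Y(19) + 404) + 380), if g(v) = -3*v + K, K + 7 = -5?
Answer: 6*I*√5005 ≈ 424.48*I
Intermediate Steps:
K = -12 (K = -7 - 5 = -12)
g(v) = -12 - 3*v (g(v) = -3*v - 12 = -12 - 3*v)
√((-236 + g(2)*(-52 + 66))*(Y(19) + 404) + 380) = √((-236 + (-12 - 3*2)*(-52 + 66))*(-34 + 404) + 380) = √((-236 + (-12 - 6)*14)*370 + 380) = √((-236 - 18*14)*370 + 380) = √((-236 - 252)*370 + 380) = √(-488*370 + 380) = √(-180560 + 380) = √(-180180) = 6*I*√5005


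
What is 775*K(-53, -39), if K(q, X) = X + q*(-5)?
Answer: 175150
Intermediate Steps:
K(q, X) = X - 5*q
775*K(-53, -39) = 775*(-39 - 5*(-53)) = 775*(-39 + 265) = 775*226 = 175150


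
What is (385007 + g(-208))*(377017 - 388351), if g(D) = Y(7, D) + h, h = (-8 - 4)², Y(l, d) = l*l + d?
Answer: -4363499328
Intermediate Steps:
Y(l, d) = d + l² (Y(l, d) = l² + d = d + l²)
h = 144 (h = (-12)² = 144)
g(D) = 193 + D (g(D) = (D + 7²) + 144 = (D + 49) + 144 = (49 + D) + 144 = 193 + D)
(385007 + g(-208))*(377017 - 388351) = (385007 + (193 - 208))*(377017 - 388351) = (385007 - 15)*(-11334) = 384992*(-11334) = -4363499328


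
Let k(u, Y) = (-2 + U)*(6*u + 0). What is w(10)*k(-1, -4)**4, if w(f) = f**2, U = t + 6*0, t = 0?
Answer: 2073600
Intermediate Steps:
U = 0 (U = 0 + 6*0 = 0 + 0 = 0)
k(u, Y) = -12*u (k(u, Y) = (-2 + 0)*(6*u + 0) = -12*u)
w(10)*k(-1, -4)**4 = 10**2*(-12*(-1))**4 = 100*12**4 = 100*20736 = 2073600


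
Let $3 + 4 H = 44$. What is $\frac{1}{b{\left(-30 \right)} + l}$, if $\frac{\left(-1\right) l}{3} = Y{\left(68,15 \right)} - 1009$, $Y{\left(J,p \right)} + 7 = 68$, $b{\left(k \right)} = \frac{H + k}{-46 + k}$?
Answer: $\frac{304}{864655} \approx 0.00035159$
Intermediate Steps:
$H = \frac{41}{4}$ ($H = - \frac{3}{4} + \frac{1}{4} \cdot 44 = - \frac{3}{4} + 11 = \frac{41}{4} \approx 10.25$)
$b{\left(k \right)} = \frac{\frac{41}{4} + k}{-46 + k}$
$Y{\left(J,p \right)} = 61$ ($Y{\left(J,p \right)} = -7 + 68 = 61$)
$l = 2844$ ($l = - 3 \left(61 - 1009\right) = \left(-3\right) \left(-948\right) = 2844$)
$\frac{1}{b{\left(-30 \right)} + l} = \frac{1}{\frac{\frac{41}{4} - 30}{-46 - 30} + 2844} = \frac{1}{\frac{1}{-76} \left(- \frac{79}{4}\right) + 2844} = \frac{1}{\left(- \frac{1}{76}\right) \left(- \frac{79}{4}\right) + 2844} = \frac{1}{\frac{79}{304} + 2844} = \frac{1}{\frac{864655}{304}} = \frac{304}{864655}$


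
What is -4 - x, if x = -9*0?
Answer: -4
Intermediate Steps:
x = 0
-4 - x = -4 - 1*0 = -4 + 0 = -4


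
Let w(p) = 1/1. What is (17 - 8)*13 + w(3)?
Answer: 118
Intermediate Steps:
w(p) = 1
(17 - 8)*13 + w(3) = (17 - 8)*13 + 1 = 9*13 + 1 = 117 + 1 = 118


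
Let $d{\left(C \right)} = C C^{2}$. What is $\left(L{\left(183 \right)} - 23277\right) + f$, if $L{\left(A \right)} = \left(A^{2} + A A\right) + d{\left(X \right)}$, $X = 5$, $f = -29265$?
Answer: $14561$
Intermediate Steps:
$d{\left(C \right)} = C^{3}$
$L{\left(A \right)} = 125 + 2 A^{2}$ ($L{\left(A \right)} = \left(A^{2} + A A\right) + 5^{3} = \left(A^{2} + A^{2}\right) + 125 = 2 A^{2} + 125 = 125 + 2 A^{2}$)
$\left(L{\left(183 \right)} - 23277\right) + f = \left(\left(125 + 2 \cdot 183^{2}\right) - 23277\right) - 29265 = \left(\left(125 + 2 \cdot 33489\right) - 23277\right) - 29265 = \left(\left(125 + 66978\right) - 23277\right) - 29265 = \left(67103 - 23277\right) - 29265 = 43826 - 29265 = 14561$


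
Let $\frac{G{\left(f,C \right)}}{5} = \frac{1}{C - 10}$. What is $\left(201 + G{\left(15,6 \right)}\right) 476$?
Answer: $95081$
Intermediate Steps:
$G{\left(f,C \right)} = \frac{5}{-10 + C}$ ($G{\left(f,C \right)} = \frac{5}{C - 10} = \frac{5}{-10 + C}$)
$\left(201 + G{\left(15,6 \right)}\right) 476 = \left(201 + \frac{5}{-10 + 6}\right) 476 = \left(201 + \frac{5}{-4}\right) 476 = \left(201 + 5 \left(- \frac{1}{4}\right)\right) 476 = \left(201 - \frac{5}{4}\right) 476 = \frac{799}{4} \cdot 476 = 95081$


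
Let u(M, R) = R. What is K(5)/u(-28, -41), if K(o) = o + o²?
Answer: -30/41 ≈ -0.73171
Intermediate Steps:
K(5)/u(-28, -41) = (5*(1 + 5))/(-41) = (5*6)*(-1/41) = 30*(-1/41) = -30/41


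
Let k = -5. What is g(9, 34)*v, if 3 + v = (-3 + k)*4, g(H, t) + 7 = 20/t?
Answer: 3815/17 ≈ 224.41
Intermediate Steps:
g(H, t) = -7 + 20/t
v = -35 (v = -3 + (-3 - 5)*4 = -3 - 8*4 = -3 - 32 = -35)
g(9, 34)*v = (-7 + 20/34)*(-35) = (-7 + 20*(1/34))*(-35) = (-7 + 10/17)*(-35) = -109/17*(-35) = 3815/17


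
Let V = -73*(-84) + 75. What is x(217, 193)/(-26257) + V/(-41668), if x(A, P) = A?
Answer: -72065/458348 ≈ -0.15723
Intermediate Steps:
V = 6207 (V = 6132 + 75 = 6207)
x(217, 193)/(-26257) + V/(-41668) = 217/(-26257) + 6207/(-41668) = 217*(-1/26257) + 6207*(-1/41668) = -1/121 - 6207/41668 = -72065/458348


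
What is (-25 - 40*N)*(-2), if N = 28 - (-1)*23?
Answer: 4130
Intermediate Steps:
N = 51 (N = 28 - 1*(-23) = 28 + 23 = 51)
(-25 - 40*N)*(-2) = (-25 - 40*51)*(-2) = (-25 - 2040)*(-2) = -2065*(-2) = 4130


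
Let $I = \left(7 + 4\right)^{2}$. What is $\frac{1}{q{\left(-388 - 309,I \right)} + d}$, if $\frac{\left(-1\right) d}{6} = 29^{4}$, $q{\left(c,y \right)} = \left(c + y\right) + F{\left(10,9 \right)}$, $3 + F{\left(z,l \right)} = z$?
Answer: $- \frac{1}{4244255} \approx -2.3561 \cdot 10^{-7}$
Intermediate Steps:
$F{\left(z,l \right)} = -3 + z$
$I = 121$ ($I = 11^{2} = 121$)
$q{\left(c,y \right)} = 7 + c + y$ ($q{\left(c,y \right)} = \left(c + y\right) + \left(-3 + 10\right) = \left(c + y\right) + 7 = 7 + c + y$)
$d = -4243686$ ($d = - 6 \cdot 29^{4} = \left(-6\right) 707281 = -4243686$)
$\frac{1}{q{\left(-388 - 309,I \right)} + d} = \frac{1}{\left(7 - 697 + 121\right) - 4243686} = \frac{1}{-569 - 4243686} = \frac{1}{-4244255} = - \frac{1}{4244255}$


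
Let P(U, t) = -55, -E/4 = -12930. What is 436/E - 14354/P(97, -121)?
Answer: 37120643/142230 ≈ 260.99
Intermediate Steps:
E = 51720 (E = -4*(-12930) = 51720)
436/E - 14354/P(97, -121) = 436/51720 - 14354/(-55) = 436*(1/51720) - 14354*(-1/55) = 109/12930 + 14354/55 = 37120643/142230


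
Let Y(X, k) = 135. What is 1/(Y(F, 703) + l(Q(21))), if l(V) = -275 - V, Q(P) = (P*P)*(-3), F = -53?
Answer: 1/1183 ≈ 0.00084531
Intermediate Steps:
Q(P) = -3*P² (Q(P) = P²*(-3) = -3*P²)
1/(Y(F, 703) + l(Q(21))) = 1/(135 + (-275 - (-3)*21²)) = 1/(135 + (-275 - (-3)*441)) = 1/(135 + (-275 - 1*(-1323))) = 1/(135 + (-275 + 1323)) = 1/(135 + 1048) = 1/1183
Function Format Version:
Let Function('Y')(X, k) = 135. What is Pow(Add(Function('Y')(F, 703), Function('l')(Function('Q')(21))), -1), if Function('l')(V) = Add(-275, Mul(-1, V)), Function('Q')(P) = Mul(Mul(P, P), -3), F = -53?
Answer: Rational(1, 1183) ≈ 0.00084531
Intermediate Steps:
Function('Q')(P) = Mul(-3, Pow(P, 2)) (Function('Q')(P) = Mul(Pow(P, 2), -3) = Mul(-3, Pow(P, 2)))
Pow(Add(Function('Y')(F, 703), Function('l')(Function('Q')(21))), -1) = Pow(Add(135, Add(-275, Mul(-1, Mul(-3, Pow(21, 2))))), -1) = Pow(Add(135, Add(-275, Mul(-1, Mul(-3, 441)))), -1) = Pow(Add(135, Add(-275, Mul(-1, -1323))), -1) = Pow(Add(135, Add(-275, 1323)), -1) = Pow(Add(135, 1048), -1) = Pow(1183, -1) = Rational(1, 1183)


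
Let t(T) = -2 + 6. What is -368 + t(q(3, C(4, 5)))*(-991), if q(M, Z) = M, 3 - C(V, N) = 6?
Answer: -4332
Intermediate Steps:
C(V, N) = -3 (C(V, N) = 3 - 1*6 = 3 - 6 = -3)
t(T) = 4
-368 + t(q(3, C(4, 5)))*(-991) = -368 + 4*(-991) = -368 - 3964 = -4332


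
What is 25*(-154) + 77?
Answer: -3773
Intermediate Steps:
25*(-154) + 77 = -3850 + 77 = -3773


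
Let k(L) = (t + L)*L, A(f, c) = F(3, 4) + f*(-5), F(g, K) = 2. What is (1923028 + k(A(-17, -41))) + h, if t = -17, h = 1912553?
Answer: 3841671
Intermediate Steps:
A(f, c) = 2 - 5*f (A(f, c) = 2 + f*(-5) = 2 - 5*f)
k(L) = L*(-17 + L) (k(L) = (-17 + L)*L = L*(-17 + L))
(1923028 + k(A(-17, -41))) + h = (1923028 + (2 - 5*(-17))*(-17 + (2 - 5*(-17)))) + 1912553 = (1923028 + (2 + 85)*(-17 + (2 + 85))) + 1912553 = (1923028 + 87*(-17 + 87)) + 1912553 = (1923028 + 87*70) + 1912553 = (1923028 + 6090) + 1912553 = 1929118 + 1912553 = 3841671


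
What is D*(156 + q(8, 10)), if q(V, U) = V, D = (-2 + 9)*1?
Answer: 1148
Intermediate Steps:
D = 7 (D = 7*1 = 7)
D*(156 + q(8, 10)) = 7*(156 + 8) = 7*164 = 1148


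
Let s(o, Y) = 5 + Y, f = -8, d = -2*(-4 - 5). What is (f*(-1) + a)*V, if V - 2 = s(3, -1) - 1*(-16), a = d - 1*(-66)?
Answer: 2024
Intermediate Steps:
d = 18 (d = -2*(-9) = 18)
a = 84 (a = 18 - 1*(-66) = 18 + 66 = 84)
V = 22 (V = 2 + ((5 - 1) - 1*(-16)) = 2 + (4 + 16) = 2 + 20 = 22)
(f*(-1) + a)*V = (-8*(-1) + 84)*22 = (8 + 84)*22 = 92*22 = 2024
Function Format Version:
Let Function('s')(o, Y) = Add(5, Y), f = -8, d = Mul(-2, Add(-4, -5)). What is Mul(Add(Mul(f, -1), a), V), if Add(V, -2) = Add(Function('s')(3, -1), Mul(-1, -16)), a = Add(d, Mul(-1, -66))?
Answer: 2024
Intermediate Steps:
d = 18 (d = Mul(-2, -9) = 18)
a = 84 (a = Add(18, Mul(-1, -66)) = Add(18, 66) = 84)
V = 22 (V = Add(2, Add(Add(5, -1), Mul(-1, -16))) = Add(2, Add(4, 16)) = Add(2, 20) = 22)
Mul(Add(Mul(f, -1), a), V) = Mul(Add(Mul(-8, -1), 84), 22) = Mul(Add(8, 84), 22) = Mul(92, 22) = 2024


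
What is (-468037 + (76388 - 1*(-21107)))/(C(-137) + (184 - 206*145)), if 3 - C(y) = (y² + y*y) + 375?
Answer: 61757/11266 ≈ 5.4817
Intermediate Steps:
C(y) = -372 - 2*y² (C(y) = 3 - ((y² + y*y) + 375) = 3 - ((y² + y²) + 375) = 3 - (2*y² + 375) = 3 - (375 + 2*y²) = 3 + (-375 - 2*y²) = -372 - 2*y²)
(-468037 + (76388 - 1*(-21107)))/(C(-137) + (184 - 206*145)) = (-468037 + (76388 - 1*(-21107)))/((-372 - 2*(-137)²) + (184 - 206*145)) = (-468037 + (76388 + 21107))/((-372 - 2*18769) + (184 - 29870)) = (-468037 + 97495)/((-372 - 37538) - 29686) = -370542/(-37910 - 29686) = -370542/(-67596) = -370542*(-1/67596) = 61757/11266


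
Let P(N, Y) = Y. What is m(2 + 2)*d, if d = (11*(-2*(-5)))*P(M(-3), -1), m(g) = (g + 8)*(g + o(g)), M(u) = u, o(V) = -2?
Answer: -2640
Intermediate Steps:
m(g) = (-2 + g)*(8 + g) (m(g) = (g + 8)*(g - 2) = (8 + g)*(-2 + g) = (-2 + g)*(8 + g))
d = -110 (d = (11*(-2*(-5)))*(-1) = (11*10)*(-1) = 110*(-1) = -110)
m(2 + 2)*d = (-16 + (2 + 2)² + 6*(2 + 2))*(-110) = (-16 + 4² + 6*4)*(-110) = (-16 + 16 + 24)*(-110) = 24*(-110) = -2640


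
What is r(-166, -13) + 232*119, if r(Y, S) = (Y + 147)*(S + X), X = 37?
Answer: 27152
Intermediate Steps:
r(Y, S) = (37 + S)*(147 + Y) (r(Y, S) = (Y + 147)*(S + 37) = (147 + Y)*(37 + S) = (37 + S)*(147 + Y))
r(-166, -13) + 232*119 = (5439 + 37*(-166) + 147*(-13) - 13*(-166)) + 232*119 = (5439 - 6142 - 1911 + 2158) + 27608 = -456 + 27608 = 27152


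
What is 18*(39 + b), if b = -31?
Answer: 144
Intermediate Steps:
18*(39 + b) = 18*(39 - 31) = 18*8 = 144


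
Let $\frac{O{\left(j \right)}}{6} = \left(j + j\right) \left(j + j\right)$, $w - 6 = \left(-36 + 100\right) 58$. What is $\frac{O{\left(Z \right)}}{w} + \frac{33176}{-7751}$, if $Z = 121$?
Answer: $\frac{118192228}{1309919} \approx 90.229$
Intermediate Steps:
$w = 3718$ ($w = 6 + \left(-36 + 100\right) 58 = 6 + 64 \cdot 58 = 6 + 3712 = 3718$)
$O{\left(j \right)} = 24 j^{2}$ ($O{\left(j \right)} = 6 \left(j + j\right) \left(j + j\right) = 6 \cdot 2 j 2 j = 6 \cdot 4 j^{2} = 24 j^{2}$)
$\frac{O{\left(Z \right)}}{w} + \frac{33176}{-7751} = \frac{24 \cdot 121^{2}}{3718} + \frac{33176}{-7751} = 24 \cdot 14641 \cdot \frac{1}{3718} + 33176 \left(- \frac{1}{7751}\right) = 351384 \cdot \frac{1}{3718} - \frac{33176}{7751} = \frac{15972}{169} - \frac{33176}{7751} = \frac{118192228}{1309919}$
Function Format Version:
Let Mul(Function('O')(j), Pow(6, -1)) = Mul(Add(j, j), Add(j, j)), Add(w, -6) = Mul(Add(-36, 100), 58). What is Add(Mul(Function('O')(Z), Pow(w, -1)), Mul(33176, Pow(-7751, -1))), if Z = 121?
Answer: Rational(118192228, 1309919) ≈ 90.229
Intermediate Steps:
w = 3718 (w = Add(6, Mul(Add(-36, 100), 58)) = Add(6, Mul(64, 58)) = Add(6, 3712) = 3718)
Function('O')(j) = Mul(24, Pow(j, 2)) (Function('O')(j) = Mul(6, Mul(Add(j, j), Add(j, j))) = Mul(6, Mul(Mul(2, j), Mul(2, j))) = Mul(6, Mul(4, Pow(j, 2))) = Mul(24, Pow(j, 2)))
Add(Mul(Function('O')(Z), Pow(w, -1)), Mul(33176, Pow(-7751, -1))) = Add(Mul(Mul(24, Pow(121, 2)), Pow(3718, -1)), Mul(33176, Pow(-7751, -1))) = Add(Mul(Mul(24, 14641), Rational(1, 3718)), Mul(33176, Rational(-1, 7751))) = Add(Mul(351384, Rational(1, 3718)), Rational(-33176, 7751)) = Add(Rational(15972, 169), Rational(-33176, 7751)) = Rational(118192228, 1309919)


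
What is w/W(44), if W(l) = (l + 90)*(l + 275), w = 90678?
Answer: 45339/21373 ≈ 2.1213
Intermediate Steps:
W(l) = (90 + l)*(275 + l)
w/W(44) = 90678/(24750 + 44² + 365*44) = 90678/(24750 + 1936 + 16060) = 90678/42746 = 90678*(1/42746) = 45339/21373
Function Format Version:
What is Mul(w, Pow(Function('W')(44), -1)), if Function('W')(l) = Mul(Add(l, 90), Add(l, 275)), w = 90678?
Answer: Rational(45339, 21373) ≈ 2.1213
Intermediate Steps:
Function('W')(l) = Mul(Add(90, l), Add(275, l))
Mul(w, Pow(Function('W')(44), -1)) = Mul(90678, Pow(Add(24750, Pow(44, 2), Mul(365, 44)), -1)) = Mul(90678, Pow(Add(24750, 1936, 16060), -1)) = Mul(90678, Pow(42746, -1)) = Mul(90678, Rational(1, 42746)) = Rational(45339, 21373)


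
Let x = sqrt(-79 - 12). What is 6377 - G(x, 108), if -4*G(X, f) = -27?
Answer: 25481/4 ≈ 6370.3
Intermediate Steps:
x = I*sqrt(91) (x = sqrt(-91) = I*sqrt(91) ≈ 9.5394*I)
G(X, f) = 27/4 (G(X, f) = -1/4*(-27) = 27/4)
6377 - G(x, 108) = 6377 - 1*27/4 = 6377 - 27/4 = 25481/4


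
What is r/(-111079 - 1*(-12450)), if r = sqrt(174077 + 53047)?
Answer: -18*sqrt(701)/98629 ≈ -0.0048320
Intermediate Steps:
r = 18*sqrt(701) (r = sqrt(227124) = 18*sqrt(701) ≈ 476.58)
r/(-111079 - 1*(-12450)) = (18*sqrt(701))/(-111079 - 1*(-12450)) = (18*sqrt(701))/(-111079 + 12450) = (18*sqrt(701))/(-98629) = (18*sqrt(701))*(-1/98629) = -18*sqrt(701)/98629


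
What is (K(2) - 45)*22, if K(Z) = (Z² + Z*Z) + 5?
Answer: -704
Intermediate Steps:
K(Z) = 5 + 2*Z² (K(Z) = (Z² + Z²) + 5 = 2*Z² + 5 = 5 + 2*Z²)
(K(2) - 45)*22 = ((5 + 2*2²) - 45)*22 = ((5 + 2*4) - 45)*22 = ((5 + 8) - 45)*22 = (13 - 45)*22 = -32*22 = -704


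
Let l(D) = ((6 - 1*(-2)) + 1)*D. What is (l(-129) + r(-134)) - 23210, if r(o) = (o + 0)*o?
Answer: -6415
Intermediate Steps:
r(o) = o**2 (r(o) = o*o = o**2)
l(D) = 9*D (l(D) = ((6 + 2) + 1)*D = (8 + 1)*D = 9*D)
(l(-129) + r(-134)) - 23210 = (9*(-129) + (-134)**2) - 23210 = (-1161 + 17956) - 23210 = 16795 - 23210 = -6415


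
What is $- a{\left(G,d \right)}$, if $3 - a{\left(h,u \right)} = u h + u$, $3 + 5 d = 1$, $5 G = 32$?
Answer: $- \frac{149}{25} \approx -5.96$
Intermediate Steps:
$G = \frac{32}{5}$ ($G = \frac{1}{5} \cdot 32 = \frac{32}{5} \approx 6.4$)
$d = - \frac{2}{5}$ ($d = - \frac{3}{5} + \frac{1}{5} \cdot 1 = - \frac{3}{5} + \frac{1}{5} = - \frac{2}{5} \approx -0.4$)
$a{\left(h,u \right)} = 3 - u - h u$ ($a{\left(h,u \right)} = 3 - \left(u h + u\right) = 3 - \left(h u + u\right) = 3 - \left(u + h u\right) = 3 - u - h u$)
$- a{\left(G,d \right)} = - (3 - - \frac{2}{5} - \frac{32}{5} \left(- \frac{2}{5}\right)) = - (3 + \frac{2}{5} + \frac{64}{25}) = \left(-1\right) \frac{149}{25} = - \frac{149}{25}$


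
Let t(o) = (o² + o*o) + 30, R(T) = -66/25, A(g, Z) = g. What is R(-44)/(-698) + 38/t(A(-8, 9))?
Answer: 168382/689275 ≈ 0.24429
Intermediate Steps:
R(T) = -66/25 (R(T) = -66*1/25 = -66/25)
t(o) = 30 + 2*o² (t(o) = (o² + o²) + 30 = 2*o² + 30 = 30 + 2*o²)
R(-44)/(-698) + 38/t(A(-8, 9)) = -66/25/(-698) + 38/(30 + 2*(-8)²) = -66/25*(-1/698) + 38/(30 + 2*64) = 33/8725 + 38/(30 + 128) = 33/8725 + 38/158 = 33/8725 + 38*(1/158) = 33/8725 + 19/79 = 168382/689275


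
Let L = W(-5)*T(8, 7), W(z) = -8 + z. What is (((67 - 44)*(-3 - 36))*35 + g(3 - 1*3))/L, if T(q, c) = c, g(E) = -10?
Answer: 31405/91 ≈ 345.11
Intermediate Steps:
L = -91 (L = (-8 - 5)*7 = -13*7 = -91)
(((67 - 44)*(-3 - 36))*35 + g(3 - 1*3))/L = (((67 - 44)*(-3 - 36))*35 - 10)/(-91) = ((23*(-39))*35 - 10)*(-1/91) = (-897*35 - 10)*(-1/91) = (-31395 - 10)*(-1/91) = -31405*(-1/91) = 31405/91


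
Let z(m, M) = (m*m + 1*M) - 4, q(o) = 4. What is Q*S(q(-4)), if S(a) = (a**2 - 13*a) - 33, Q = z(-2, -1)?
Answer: 69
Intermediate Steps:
z(m, M) = -4 + M + m**2 (z(m, M) = (m**2 + M) - 4 = (M + m**2) - 4 = -4 + M + m**2)
Q = -1 (Q = -4 - 1 + (-2)**2 = -4 - 1 + 4 = -1)
S(a) = -33 + a**2 - 13*a
Q*S(q(-4)) = -(-33 + 4**2 - 13*4) = -(-33 + 16 - 52) = -1*(-69) = 69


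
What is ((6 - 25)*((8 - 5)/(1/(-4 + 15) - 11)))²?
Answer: 43681/1600 ≈ 27.301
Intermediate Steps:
((6 - 25)*((8 - 5)/(1/(-4 + 15) - 11)))² = (-57/(1/11 - 11))² = (-57/(-120/11))² = (-57*(-11)/120)² = (-19*(-11/40))² = (209/40)² = 43681/1600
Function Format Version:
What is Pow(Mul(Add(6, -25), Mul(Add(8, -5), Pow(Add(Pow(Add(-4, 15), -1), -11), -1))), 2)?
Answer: Rational(43681, 1600) ≈ 27.301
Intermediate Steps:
Pow(Mul(Add(6, -25), Mul(Add(8, -5), Pow(Add(Pow(Add(-4, 15), -1), -11), -1))), 2) = Pow(Mul(-19, Mul(3, Pow(Add(Pow(11, -1), -11), -1))), 2) = Pow(Mul(-19, Mul(3, Pow(Add(Rational(1, 11), -11), -1))), 2) = Pow(Mul(-19, Mul(3, Pow(Rational(-120, 11), -1))), 2) = Pow(Mul(-19, Mul(3, Rational(-11, 120))), 2) = Pow(Mul(-19, Rational(-11, 40)), 2) = Pow(Rational(209, 40), 2) = Rational(43681, 1600)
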